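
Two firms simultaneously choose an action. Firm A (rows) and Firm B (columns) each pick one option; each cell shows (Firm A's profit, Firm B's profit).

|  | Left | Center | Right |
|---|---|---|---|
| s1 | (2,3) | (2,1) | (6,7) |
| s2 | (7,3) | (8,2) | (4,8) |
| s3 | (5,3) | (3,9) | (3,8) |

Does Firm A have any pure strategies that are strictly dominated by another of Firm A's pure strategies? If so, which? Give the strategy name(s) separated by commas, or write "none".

s3

s1 is not dominated — it holds its own against s2 at Right (6>4); s3 at Right (6>3).
Nothing dominates s2: s1 at Left (7>2); s3 at Left (7>5).
s3 is strictly dominated by s2 (Left: 7>5, Center: 8>3, Right: 4>3).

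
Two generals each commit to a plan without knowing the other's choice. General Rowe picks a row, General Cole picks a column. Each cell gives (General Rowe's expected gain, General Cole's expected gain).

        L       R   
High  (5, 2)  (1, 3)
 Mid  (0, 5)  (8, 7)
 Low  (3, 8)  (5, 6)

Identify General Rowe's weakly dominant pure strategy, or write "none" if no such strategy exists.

none

High fails to dominate Mid at R (1<8).
Mid fails to dominate High at L (0<5).
Low fails to dominate High at L (3<5).
No single strategy dominates all the others.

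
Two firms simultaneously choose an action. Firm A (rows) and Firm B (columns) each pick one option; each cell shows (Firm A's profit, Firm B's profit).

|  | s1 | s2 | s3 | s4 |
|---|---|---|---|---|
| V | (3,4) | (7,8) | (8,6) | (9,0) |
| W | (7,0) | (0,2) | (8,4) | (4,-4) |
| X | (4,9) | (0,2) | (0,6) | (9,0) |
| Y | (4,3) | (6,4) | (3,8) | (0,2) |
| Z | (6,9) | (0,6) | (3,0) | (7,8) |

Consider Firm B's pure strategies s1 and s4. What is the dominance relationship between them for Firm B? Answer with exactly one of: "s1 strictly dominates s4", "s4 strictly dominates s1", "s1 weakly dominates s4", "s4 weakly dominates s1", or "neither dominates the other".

Compare s1 to s4 across each choice by Firm A: V: 4>0, W: 0>-4, X: 9>0, Y: 3>2, Z: 9>8.
s1 gives a strictly higher payoff against each choice by Firm A, so s1 strictly dominates s4.

s1 strictly dominates s4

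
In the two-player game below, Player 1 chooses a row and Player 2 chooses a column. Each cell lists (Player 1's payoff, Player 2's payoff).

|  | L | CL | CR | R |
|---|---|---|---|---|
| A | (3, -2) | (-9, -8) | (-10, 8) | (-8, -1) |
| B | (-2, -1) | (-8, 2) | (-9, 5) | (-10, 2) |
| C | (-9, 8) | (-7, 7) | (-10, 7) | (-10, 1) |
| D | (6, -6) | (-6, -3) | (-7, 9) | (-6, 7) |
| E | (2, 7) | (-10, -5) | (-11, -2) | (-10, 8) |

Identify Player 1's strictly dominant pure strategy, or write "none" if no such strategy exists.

D

D vs A: L: 6>3, CL: -6>-9, CR: -7>-10, R: -6>-8.
D vs B: L: 6>-2, CL: -6>-8, CR: -7>-9, R: -6>-10.
D vs C: L: 6>-9, CL: -6>-7, CR: -7>-10, R: -6>-10.
D vs E: L: 6>2, CL: -6>-10, CR: -7>-11, R: -6>-10.
D strictly beats every other strategy against every opponent action, so it is strictly dominant.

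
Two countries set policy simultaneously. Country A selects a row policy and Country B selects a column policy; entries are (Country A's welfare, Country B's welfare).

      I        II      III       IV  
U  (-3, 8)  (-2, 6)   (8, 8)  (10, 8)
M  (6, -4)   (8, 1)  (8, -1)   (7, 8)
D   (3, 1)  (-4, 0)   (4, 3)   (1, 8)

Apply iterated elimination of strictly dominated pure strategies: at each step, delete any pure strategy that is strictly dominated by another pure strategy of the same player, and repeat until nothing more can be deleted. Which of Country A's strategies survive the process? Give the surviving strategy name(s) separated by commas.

U, M

Country A's strategy D is strictly dominated by M (I: 6>3, II: 8>-4, III: 8>4, IV: 7>1) and is removed.
Column II is eliminated: IV beats it against every remaining row (U: 8>6, M: 8>1).
Among the remaining strategies, none is strictly dominated by another pure strategy of the same player, so the elimination stops.
Surviving strategies — Country A: {U, M}; Country B: {I, III, IV}.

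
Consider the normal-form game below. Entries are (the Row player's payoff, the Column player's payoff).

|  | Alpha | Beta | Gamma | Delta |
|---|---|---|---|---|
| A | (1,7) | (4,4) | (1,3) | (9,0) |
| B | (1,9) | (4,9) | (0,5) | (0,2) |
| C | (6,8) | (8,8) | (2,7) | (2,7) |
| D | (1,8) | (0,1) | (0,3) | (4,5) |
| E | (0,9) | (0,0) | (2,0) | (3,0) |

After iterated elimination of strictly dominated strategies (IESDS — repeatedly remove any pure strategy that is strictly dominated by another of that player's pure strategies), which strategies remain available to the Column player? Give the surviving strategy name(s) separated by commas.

Row B is eliminated: C beats it against every remaining column (Alpha: 6>1, Beta: 8>4, Gamma: 2>0, Delta: 2>0).
For the Column player, Alpha strictly dominates Gamma on the remaining rows (A: 7>3, C: 8>7, D: 8>3, E: 9>0); eliminate Gamma.
The Row player's strategy E is strictly dominated by A (Alpha: 1>0, Beta: 4>0, Delta: 9>3) and is removed.
Column Delta is eliminated: Alpha beats it against every remaining row (A: 7>0, C: 8>7, D: 8>5).
The Row player's strategy A is strictly dominated by C (Alpha: 6>1, Beta: 8>4) and is removed.
Row D is eliminated: C beats it against every remaining column (Alpha: 6>1, Beta: 8>0).
Among the remaining strategies, none is strictly dominated by another pure strategy of the same player, so the elimination stops.
Surviving strategies — the Row player: {C}; the Column player: {Alpha, Beta}.

Alpha, Beta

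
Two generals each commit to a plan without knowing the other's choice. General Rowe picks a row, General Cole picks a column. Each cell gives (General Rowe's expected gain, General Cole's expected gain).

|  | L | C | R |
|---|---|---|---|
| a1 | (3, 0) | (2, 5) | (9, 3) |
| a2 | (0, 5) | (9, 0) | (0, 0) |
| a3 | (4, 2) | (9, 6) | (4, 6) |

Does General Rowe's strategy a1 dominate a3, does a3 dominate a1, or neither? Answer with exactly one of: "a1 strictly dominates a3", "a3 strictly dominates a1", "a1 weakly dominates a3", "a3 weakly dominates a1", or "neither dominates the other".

neither dominates the other

Compare a1 to a3 across each opponent action: L: 3<4, C: 2<9, R: 9>4.
a1 does better at R but worse at L, C; neither strategy dominates the other.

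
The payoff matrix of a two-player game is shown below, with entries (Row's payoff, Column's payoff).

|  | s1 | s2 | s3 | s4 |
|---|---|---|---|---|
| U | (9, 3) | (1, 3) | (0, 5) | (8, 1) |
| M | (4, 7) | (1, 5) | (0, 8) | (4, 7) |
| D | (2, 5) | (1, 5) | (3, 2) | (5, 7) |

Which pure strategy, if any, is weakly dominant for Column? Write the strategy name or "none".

s1 fails to dominate s3 at U (3<5).
s2 fails to dominate s1 at M (5<7).
s3 fails to dominate s1 at D (2<5).
s4 fails to dominate s1 at U (1<3).
No single strategy dominates all the others.

none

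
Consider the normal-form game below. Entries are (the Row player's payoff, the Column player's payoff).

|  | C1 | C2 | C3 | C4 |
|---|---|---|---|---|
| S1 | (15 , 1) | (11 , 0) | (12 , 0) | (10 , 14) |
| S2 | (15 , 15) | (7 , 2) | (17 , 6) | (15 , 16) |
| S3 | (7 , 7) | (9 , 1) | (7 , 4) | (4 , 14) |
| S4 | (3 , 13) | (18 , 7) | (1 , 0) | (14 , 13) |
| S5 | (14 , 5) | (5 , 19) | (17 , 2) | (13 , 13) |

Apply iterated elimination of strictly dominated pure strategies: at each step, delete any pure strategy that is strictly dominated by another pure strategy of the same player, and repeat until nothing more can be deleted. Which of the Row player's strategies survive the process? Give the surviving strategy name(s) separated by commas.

S2

The Row player's strategy S3 is strictly dominated by S1 (C1: 15>7, C2: 11>9, C3: 12>7, C4: 10>4) and is removed.
For the Column player, C1 strictly dominates C3 on the remaining rows (S1: 1>0, S2: 15>6, S4: 13>0, S5: 5>2); eliminate C3.
For the Row player, S2 strictly dominates S5 on the remaining columns (C1: 15>14, C2: 7>5, C4: 15>13); eliminate S5.
The Column player's strategy C2 is strictly dominated by C1 (S1: 1>0, S2: 15>2, S4: 13>7) and is removed.
The Row player's strategy S4 is strictly dominated by S2 (C1: 15>3, C4: 15>14) and is removed.
For the Column player, C4 strictly dominates C1 on the remaining rows (S1: 14>1, S2: 16>15); eliminate C1.
Row S1 is eliminated: S2 beats it against every remaining column (C4: 15>10).
Among the remaining strategies, none is strictly dominated by another pure strategy of the same player, so the elimination stops.
Surviving strategies — the Row player: {S2}; the Column player: {C4}.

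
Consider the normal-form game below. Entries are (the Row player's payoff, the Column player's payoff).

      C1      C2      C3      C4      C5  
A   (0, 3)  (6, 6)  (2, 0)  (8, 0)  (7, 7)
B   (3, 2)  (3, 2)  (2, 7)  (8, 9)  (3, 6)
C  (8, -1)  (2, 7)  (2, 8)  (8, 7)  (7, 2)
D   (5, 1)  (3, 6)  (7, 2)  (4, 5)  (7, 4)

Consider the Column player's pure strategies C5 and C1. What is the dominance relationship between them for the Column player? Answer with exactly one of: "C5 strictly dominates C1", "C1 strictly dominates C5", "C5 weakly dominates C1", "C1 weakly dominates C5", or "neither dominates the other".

Compare C5 to C1 across each opponent action: A: 7>3, B: 6>2, C: 2>-1, D: 4>1.
Every comparison favours C5, so C5 strictly dominates C1.

C5 strictly dominates C1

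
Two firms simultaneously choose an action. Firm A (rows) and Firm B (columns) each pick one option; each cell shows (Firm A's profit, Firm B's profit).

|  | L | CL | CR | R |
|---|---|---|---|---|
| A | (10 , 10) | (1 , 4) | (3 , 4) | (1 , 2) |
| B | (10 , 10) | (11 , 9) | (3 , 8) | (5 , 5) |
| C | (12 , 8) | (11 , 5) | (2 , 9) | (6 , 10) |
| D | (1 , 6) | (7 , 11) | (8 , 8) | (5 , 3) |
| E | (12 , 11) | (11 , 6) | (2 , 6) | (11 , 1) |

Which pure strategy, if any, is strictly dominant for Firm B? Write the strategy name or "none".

none

L fails to dominate CL at D (6<11).
CL fails to dominate L at A (4<10).
CR fails to dominate L at A (4<10).
R fails to dominate L at A (2<10).
No single strategy dominates all the others.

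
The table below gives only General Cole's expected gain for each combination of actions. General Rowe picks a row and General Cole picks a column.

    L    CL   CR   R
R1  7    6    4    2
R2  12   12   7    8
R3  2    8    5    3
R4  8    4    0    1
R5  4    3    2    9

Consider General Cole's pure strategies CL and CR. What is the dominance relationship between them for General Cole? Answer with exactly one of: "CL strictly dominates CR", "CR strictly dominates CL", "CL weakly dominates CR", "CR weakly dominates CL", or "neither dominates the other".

CL strictly dominates CR

CL's payoffs vs CR's, by General Rowe's action — R1: 6>4, R2: 12>7, R3: 8>5, R4: 4>0, R5: 3>2.
CL gives a strictly higher payoff against each choice by General Rowe, so CL strictly dominates CR.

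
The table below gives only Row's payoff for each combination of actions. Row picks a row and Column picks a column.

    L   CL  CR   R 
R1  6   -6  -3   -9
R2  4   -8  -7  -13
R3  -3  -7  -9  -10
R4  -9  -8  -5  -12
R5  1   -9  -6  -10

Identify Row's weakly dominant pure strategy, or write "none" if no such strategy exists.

R1

R1 vs R2: L: 6>4, CL: -6>-8, CR: -3>-7, R: -9>-13.
R1 vs R3: L: 6>-3, CL: -6>-7, CR: -3>-9, R: -9>-10.
R1 vs R4: L: 6>-9, CL: -6>-8, CR: -3>-5, R: -9>-12.
R1 vs R5: L: 6>1, CL: -6>-9, CR: -3>-6, R: -9>-10.
R1 is at least as good as every other strategy against every opponent action, so it is weakly dominant.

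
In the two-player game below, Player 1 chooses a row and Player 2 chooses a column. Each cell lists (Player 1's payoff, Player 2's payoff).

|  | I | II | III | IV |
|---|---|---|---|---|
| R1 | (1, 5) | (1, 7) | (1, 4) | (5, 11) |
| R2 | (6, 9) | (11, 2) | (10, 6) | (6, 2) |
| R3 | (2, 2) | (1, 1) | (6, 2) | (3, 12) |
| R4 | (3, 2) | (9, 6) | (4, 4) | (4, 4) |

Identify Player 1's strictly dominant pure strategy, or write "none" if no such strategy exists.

R2 vs R1: I: 6>1, II: 11>1, III: 10>1, IV: 6>5.
R2 vs R3: I: 6>2, II: 11>1, III: 10>6, IV: 6>3.
R2 vs R4: I: 6>3, II: 11>9, III: 10>4, IV: 6>4.
R2 strictly beats every other strategy against every opponent action, so it is strictly dominant.

R2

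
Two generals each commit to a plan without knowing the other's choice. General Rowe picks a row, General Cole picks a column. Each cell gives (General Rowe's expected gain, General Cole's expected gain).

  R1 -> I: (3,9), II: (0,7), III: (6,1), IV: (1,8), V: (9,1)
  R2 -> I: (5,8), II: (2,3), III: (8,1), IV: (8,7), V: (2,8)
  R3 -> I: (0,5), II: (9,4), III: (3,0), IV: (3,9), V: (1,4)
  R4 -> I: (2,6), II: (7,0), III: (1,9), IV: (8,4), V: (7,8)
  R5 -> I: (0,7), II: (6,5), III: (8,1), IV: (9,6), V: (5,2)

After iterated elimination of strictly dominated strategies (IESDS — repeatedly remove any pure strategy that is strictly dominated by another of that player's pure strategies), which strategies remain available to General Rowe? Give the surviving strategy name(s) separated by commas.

Column II is eliminated: I beats it against every remaining row (R1: 9>7, R2: 8>3, R3: 5>4, R4: 6>0, R5: 7>5).
General Rowe's strategy R3 is strictly dominated by R2 (I: 5>0, III: 8>3, IV: 8>3, V: 2>1) and is removed.
For General Cole, I strictly dominates IV on the remaining rows (R1: 9>8, R2: 8>7, R4: 6>4, R5: 7>6); eliminate IV.
Row R4 is eliminated: R1 beats it against every remaining column (I: 3>2, III: 6>1, V: 9>7).
For General Cole, I strictly dominates III on the remaining rows (R1: 9>1, R2: 8>1, R5: 7>1); eliminate III.
For General Rowe, R1 strictly dominates R5 on the remaining columns (I: 3>0, V: 9>5); eliminate R5.
Among the remaining strategies, none is strictly dominated by another pure strategy of the same player, so the elimination stops.
Surviving strategies — General Rowe: {R1, R2}; General Cole: {I, V}.

R1, R2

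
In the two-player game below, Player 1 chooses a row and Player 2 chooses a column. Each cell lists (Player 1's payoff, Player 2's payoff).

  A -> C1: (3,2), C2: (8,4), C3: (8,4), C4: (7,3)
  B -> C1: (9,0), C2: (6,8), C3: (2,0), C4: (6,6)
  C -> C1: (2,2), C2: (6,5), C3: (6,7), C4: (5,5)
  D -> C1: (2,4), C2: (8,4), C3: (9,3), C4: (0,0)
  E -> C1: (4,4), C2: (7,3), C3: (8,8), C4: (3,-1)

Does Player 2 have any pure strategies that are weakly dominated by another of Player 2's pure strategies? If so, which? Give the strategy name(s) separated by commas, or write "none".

C4

Nothing dominates C1: C2 at E (4>3); C3 at D (4>3); C4 at D (4>0).
C2: no other strategy beats it everywhere (C1 at A (4>2); C3 at B (8>0); C4 at A (4>3)).
C3: no other strategy beats it everywhere (C1 at A (4>2); C2 at C (7>5); C4 at A (4>3)).
C4 is weakly dominated by C2 (A: 4>3, B: 8>6, C: 5=5, D: 4>0, E: 3>-1).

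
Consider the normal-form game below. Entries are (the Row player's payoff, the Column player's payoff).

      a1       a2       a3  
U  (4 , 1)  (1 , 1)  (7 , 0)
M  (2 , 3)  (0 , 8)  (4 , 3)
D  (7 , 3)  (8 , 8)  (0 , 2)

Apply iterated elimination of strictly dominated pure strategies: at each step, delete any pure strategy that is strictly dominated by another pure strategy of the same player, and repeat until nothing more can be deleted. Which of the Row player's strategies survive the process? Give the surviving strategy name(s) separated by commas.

D

Row M is eliminated: U beats it against every remaining column (a1: 4>2, a2: 1>0, a3: 7>4).
For the Column player, a1 strictly dominates a3 on the remaining rows (U: 1>0, D: 3>2); eliminate a3.
For the Row player, D strictly dominates U on the remaining columns (a1: 7>4, a2: 8>1); eliminate U.
The Column player's strategy a1 is strictly dominated by a2 (D: 8>3) and is removed.
Among the remaining strategies, none is strictly dominated by another pure strategy of the same player, so the elimination stops.
Surviving strategies — the Row player: {D}; the Column player: {a2}.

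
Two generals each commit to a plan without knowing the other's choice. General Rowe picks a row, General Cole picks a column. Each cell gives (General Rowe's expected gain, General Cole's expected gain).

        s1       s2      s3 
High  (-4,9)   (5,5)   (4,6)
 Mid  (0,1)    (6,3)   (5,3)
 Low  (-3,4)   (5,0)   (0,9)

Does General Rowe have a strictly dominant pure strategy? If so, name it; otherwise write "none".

Mid

Mid vs High: s1: 0>-4, s2: 6>5, s3: 5>4.
Mid vs Low: s1: 0>-3, s2: 6>5, s3: 5>0.
Mid strictly beats every other strategy against every opponent action, so it is strictly dominant.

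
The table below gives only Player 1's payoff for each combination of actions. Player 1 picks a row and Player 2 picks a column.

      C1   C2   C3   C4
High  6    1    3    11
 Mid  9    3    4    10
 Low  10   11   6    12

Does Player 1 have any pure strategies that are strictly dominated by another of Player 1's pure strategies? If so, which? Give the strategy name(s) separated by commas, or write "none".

High, Mid

Low strictly dominates High — C1: 10>6, C2: 11>1, C3: 6>3, C4: 12>11.
Low strictly dominates Mid — C1: 10>9, C2: 11>3, C3: 6>4, C4: 12>10.
Low is not dominated — it holds its own against High at C1 (10>6); Mid at C1 (10>9).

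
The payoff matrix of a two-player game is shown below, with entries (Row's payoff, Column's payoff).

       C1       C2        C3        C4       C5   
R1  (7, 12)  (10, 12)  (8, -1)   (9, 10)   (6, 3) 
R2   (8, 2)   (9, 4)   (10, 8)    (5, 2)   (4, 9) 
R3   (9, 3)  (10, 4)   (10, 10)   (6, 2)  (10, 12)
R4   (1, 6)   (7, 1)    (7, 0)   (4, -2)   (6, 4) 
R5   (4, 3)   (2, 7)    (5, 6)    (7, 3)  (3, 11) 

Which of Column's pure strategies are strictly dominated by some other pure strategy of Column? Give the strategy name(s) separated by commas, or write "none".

C3, C4

C1: no other strategy beats it everywhere (C2 at R1 (12=12); C3 at R1 (12>-1); C4 at R1 (12>10); C5 at R1 (12>3)).
C2: no other strategy beats it everywhere (C1 at R1 (12=12); C3 at R1 (12>-1); C4 at R1 (12>10); C5 at R1 (12>3)).
C3 is strictly dominated by C5 (R1: 3>-1, R2: 9>8, R3: 12>10, R4: 4>0, R5: 11>6).
C4: dominated, since C2 does at least as well everywhere (R1: 12>10, R2: 4>2, R3: 4>2, R4: 1>-2, R5: 7>3).
C5: no other strategy beats it everywhere (C1 at R2 (9>2); C2 at R2 (9>4); C3 at R1 (3>-1); C4 at R2 (9>2)).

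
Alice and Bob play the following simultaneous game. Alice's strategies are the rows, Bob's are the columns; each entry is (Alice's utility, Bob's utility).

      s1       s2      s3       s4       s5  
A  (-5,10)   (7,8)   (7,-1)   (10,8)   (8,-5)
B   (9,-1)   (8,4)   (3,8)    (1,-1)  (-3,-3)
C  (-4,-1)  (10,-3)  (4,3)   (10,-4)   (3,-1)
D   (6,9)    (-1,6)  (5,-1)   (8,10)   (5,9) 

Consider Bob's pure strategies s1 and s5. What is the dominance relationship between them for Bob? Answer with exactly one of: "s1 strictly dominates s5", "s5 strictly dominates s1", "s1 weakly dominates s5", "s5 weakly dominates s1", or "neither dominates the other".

s1's payoffs vs s5's, by Alice's action — A: 10>-5, B: -1>-3, C: -1=-1, D: 9=9.
s1 is at least as good everywhere and strictly better somewhere (tied only at C, D), so s1 weakly but not strictly dominates s5.

s1 weakly dominates s5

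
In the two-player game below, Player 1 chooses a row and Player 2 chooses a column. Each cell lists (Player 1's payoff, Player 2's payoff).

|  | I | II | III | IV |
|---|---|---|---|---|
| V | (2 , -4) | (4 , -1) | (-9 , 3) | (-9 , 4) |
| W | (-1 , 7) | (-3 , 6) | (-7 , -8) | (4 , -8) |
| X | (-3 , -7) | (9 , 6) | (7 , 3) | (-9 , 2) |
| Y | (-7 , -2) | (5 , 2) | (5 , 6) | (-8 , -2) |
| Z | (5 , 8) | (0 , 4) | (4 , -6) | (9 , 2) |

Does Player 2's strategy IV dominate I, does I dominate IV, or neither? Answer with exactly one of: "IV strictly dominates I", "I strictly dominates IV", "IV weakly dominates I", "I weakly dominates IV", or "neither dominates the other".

neither dominates the other

IV's payoffs vs I's, by Player 1's action — V: 4>-4, W: -8<7, X: 2>-7, Y: -2=-2, Z: 2<8.
IV does better at V, X but worse at W, Z; neither strategy dominates the other.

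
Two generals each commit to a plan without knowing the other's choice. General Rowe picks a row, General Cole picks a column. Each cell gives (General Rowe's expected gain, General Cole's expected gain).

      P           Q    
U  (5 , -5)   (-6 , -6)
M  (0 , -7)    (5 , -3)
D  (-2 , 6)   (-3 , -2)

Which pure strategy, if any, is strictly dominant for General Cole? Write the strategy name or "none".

none

P fails to dominate Q at M (-7<-3).
Q fails to dominate P at U (-6<-5).
No single strategy dominates all the others.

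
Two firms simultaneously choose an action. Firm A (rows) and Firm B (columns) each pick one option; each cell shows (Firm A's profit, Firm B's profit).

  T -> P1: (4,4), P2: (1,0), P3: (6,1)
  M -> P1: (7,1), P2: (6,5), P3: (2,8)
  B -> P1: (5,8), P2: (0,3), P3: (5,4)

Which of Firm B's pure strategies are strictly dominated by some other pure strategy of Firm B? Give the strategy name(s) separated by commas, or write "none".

P1: no other strategy beats it everywhere (P2 at T (4>0); P3 at T (4>1)).
P2 is strictly dominated by P3 (T: 1>0, M: 8>5, B: 4>3).
P3: no other strategy beats it everywhere (P1 at M (8>1); P2 at T (1>0)).

P2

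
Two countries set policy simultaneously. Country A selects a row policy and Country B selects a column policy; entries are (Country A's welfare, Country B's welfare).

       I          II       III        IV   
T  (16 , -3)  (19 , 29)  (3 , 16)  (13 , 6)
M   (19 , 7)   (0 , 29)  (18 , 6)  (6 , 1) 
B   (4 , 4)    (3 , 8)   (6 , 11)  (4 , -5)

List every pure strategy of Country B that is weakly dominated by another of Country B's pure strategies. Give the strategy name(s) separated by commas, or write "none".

I: dominated, since II does at least as well everywhere (T: 29>-3, M: 29>7, B: 8>4).
II is not dominated — it holds its own against I at T (29>-3); III at T (29>16); IV at T (29>6).
Nothing dominates III: I at T (16>-3); II at B (11>8); IV at T (16>6).
IV is weakly dominated by II (T: 29>6, M: 29>1, B: 8>-5).

I, IV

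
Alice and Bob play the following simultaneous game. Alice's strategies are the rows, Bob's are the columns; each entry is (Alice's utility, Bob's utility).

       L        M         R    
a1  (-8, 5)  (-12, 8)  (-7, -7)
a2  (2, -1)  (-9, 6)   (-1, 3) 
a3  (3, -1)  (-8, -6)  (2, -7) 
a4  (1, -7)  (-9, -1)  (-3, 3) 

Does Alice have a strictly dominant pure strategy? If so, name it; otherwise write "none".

a3

a3 vs a1: L: 3>-8, M: -8>-12, R: 2>-7.
a3 vs a2: L: 3>2, M: -8>-9, R: 2>-1.
a3 vs a4: L: 3>1, M: -8>-9, R: 2>-3.
a3 strictly beats every other strategy against every opponent action, so it is strictly dominant.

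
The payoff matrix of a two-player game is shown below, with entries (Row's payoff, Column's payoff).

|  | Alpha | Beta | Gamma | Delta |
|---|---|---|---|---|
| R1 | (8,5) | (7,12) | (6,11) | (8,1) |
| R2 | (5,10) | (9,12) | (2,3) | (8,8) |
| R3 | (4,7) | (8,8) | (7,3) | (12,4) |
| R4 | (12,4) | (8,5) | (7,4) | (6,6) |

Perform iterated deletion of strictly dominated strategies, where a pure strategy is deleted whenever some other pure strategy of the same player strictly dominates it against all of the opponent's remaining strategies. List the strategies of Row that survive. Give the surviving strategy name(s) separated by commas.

R2

For Column, Beta strictly dominates Alpha on the remaining rows (R1: 12>5, R2: 12>10, R3: 8>7, R4: 5>4); eliminate Alpha.
Row R1 is eliminated: R3 beats it against every remaining column (Beta: 8>7, Gamma: 7>6, Delta: 12>8).
Column's strategy Gamma is strictly dominated by Beta (R2: 12>3, R3: 8>3, R4: 5>4) and is removed.
Row R4 is eliminated: R2 beats it against every remaining column (Beta: 9>8, Delta: 8>6).
For Column, Beta strictly dominates Delta on the remaining rows (R2: 12>8, R3: 8>4); eliminate Delta.
Row's strategy R3 is strictly dominated by R2 (Beta: 9>8) and is removed.
Among the remaining strategies, none is strictly dominated by another pure strategy of the same player, so the elimination stops.
Surviving strategies — Row: {R2}; Column: {Beta}.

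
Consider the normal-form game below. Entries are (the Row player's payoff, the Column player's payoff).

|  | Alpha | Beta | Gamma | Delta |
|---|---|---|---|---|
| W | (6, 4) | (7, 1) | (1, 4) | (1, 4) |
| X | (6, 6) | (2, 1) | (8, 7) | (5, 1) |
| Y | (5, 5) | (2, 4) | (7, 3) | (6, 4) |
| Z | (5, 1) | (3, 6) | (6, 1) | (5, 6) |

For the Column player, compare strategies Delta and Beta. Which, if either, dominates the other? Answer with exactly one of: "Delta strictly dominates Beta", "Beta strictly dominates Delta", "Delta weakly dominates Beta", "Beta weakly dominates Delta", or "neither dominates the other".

Delta's payoffs vs Beta's, by the Row player's action — W: 4>1, X: 1=1, Y: 4=4, Z: 6=6.
Delta is at least as good everywhere and strictly better somewhere (tied only at X, Y, Z), so Delta weakly but not strictly dominates Beta.

Delta weakly dominates Beta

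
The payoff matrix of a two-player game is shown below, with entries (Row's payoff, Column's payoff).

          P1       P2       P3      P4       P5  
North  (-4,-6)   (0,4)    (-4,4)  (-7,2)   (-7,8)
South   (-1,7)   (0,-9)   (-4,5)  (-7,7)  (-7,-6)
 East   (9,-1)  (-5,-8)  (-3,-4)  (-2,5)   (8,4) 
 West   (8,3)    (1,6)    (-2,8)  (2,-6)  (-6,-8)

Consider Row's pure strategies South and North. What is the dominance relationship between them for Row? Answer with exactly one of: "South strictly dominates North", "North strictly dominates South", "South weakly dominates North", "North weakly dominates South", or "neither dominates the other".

South weakly dominates North

South's payoffs vs North's, by Column's action — P1: -1>-4, P2: 0=0, P3: -4=-4, P4: -7=-7, P5: -7=-7.
South is at least as good everywhere and strictly better somewhere (tied only at P2, P3, P4, P5), so South weakly but not strictly dominates North.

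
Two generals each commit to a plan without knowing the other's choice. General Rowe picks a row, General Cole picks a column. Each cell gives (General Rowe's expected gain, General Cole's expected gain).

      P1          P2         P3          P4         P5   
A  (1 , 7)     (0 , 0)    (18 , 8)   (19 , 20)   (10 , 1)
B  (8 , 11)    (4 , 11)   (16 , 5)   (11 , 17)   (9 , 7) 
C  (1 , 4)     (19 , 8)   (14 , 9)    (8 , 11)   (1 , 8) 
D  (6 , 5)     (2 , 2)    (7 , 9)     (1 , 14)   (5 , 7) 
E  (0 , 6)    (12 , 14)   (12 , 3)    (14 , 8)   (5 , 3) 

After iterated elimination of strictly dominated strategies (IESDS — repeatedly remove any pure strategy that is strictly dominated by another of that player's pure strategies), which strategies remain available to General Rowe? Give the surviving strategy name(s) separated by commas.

Row D is eliminated: B beats it against every remaining column (P1: 8>6, P2: 4>2, P3: 16>7, P4: 11>1, P5: 9>5).
For General Cole, P4 strictly dominates P1 on the remaining rows (A: 20>7, B: 17>11, C: 11>4, E: 8>6); eliminate P1.
Column P3 is eliminated: P4 beats it against every remaining row (A: 20>8, B: 17>5, C: 11>9, E: 8>3).
Column P5 is eliminated: P4 beats it against every remaining row (A: 20>1, B: 17>7, C: 11>8, E: 8>3).
Row B is eliminated: E beats it against every remaining column (P2: 12>4, P4: 14>11).
Among the remaining strategies, none is strictly dominated by another pure strategy of the same player, so the elimination stops.
Surviving strategies — General Rowe: {A, C, E}; General Cole: {P2, P4}.

A, C, E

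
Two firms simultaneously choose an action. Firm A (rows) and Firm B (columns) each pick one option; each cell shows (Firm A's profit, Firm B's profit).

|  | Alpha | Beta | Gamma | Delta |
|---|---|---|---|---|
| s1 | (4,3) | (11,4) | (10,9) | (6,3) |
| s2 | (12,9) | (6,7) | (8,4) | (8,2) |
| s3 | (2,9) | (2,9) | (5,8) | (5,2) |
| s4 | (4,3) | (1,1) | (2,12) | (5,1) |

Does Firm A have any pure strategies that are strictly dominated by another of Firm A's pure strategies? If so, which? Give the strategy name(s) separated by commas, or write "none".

Nothing dominates s1: s2 at Beta (11>6); s3 at Alpha (4>2); s4 at Alpha (4=4).
s2: no other strategy beats it everywhere (s1 at Alpha (12>4); s3 at Alpha (12>2); s4 at Alpha (12>4)).
s1 strictly dominates s3 — Alpha: 4>2, Beta: 11>2, Gamma: 10>5, Delta: 6>5.
s2 strictly dominates s4 — Alpha: 12>4, Beta: 6>1, Gamma: 8>2, Delta: 8>5.

s3, s4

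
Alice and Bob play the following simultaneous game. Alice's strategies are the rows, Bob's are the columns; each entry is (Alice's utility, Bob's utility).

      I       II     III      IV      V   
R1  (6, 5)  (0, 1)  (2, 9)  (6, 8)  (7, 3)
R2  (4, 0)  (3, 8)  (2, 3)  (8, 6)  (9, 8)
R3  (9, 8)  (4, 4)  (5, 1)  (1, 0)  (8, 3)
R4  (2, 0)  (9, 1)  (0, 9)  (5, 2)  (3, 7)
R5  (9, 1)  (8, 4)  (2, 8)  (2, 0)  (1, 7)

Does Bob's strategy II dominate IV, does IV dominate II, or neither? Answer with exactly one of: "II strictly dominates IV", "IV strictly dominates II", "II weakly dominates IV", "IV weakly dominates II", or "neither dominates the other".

II's payoffs vs IV's, by Alice's action — R1: 1<8, R2: 8>6, R3: 4>0, R4: 1<2, R5: 4>0.
II does better at R2, R3, R5 but worse at R1, R4; neither strategy dominates the other.

neither dominates the other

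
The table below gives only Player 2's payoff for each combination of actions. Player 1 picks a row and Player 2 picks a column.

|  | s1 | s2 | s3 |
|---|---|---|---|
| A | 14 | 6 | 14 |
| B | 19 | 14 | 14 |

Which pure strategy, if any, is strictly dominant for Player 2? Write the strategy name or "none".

none

s1 fails to dominate s3 at A (14=14).
s2 fails to dominate s1 at A (6<14).
s3 fails to dominate s1 at A (14=14).
No single strategy dominates all the others.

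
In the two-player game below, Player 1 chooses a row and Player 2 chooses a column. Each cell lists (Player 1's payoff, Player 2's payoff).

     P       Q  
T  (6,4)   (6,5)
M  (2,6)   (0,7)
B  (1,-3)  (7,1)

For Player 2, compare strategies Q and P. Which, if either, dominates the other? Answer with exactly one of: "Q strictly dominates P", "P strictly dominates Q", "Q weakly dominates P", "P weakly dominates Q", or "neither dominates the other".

Compare Q to P across each opponent action: T: 5>4, M: 7>6, B: 1>-3.
Every comparison favours Q, so Q strictly dominates P.

Q strictly dominates P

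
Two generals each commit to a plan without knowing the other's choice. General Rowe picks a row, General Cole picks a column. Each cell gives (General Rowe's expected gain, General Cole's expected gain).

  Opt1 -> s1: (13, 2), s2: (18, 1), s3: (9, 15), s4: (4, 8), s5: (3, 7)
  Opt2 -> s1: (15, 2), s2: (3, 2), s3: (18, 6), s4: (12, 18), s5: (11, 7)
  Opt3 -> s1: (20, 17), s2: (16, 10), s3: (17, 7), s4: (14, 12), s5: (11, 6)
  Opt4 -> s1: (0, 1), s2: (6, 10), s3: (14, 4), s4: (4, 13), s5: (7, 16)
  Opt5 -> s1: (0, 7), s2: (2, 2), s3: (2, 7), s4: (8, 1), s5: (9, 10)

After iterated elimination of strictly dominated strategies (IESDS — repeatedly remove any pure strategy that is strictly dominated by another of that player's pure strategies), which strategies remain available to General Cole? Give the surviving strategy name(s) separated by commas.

s1

General Rowe's strategy Opt4 is strictly dominated by Opt3 (s1: 20>0, s2: 16>6, s3: 17>14, s4: 14>4, s5: 11>7) and is removed.
For General Rowe, Opt2 strictly dominates Opt5 on the remaining columns (s1: 15>0, s2: 3>2, s3: 18>2, s4: 12>8, s5: 11>9); eliminate Opt5.
For General Cole, s4 strictly dominates s2 on the remaining rows (Opt1: 8>1, Opt2: 18>2, Opt3: 12>10); eliminate s2.
Row Opt1 is eliminated: Opt2 beats it against every remaining column (s1: 15>13, s3: 18>9, s4: 12>4, s5: 11>3).
For General Cole, s4 strictly dominates s3 on the remaining rows (Opt2: 18>6, Opt3: 12>7); eliminate s3.
For General Cole, s4 strictly dominates s5 on the remaining rows (Opt2: 18>7, Opt3: 12>6); eliminate s5.
Row Opt2 is eliminated: Opt3 beats it against every remaining column (s1: 20>15, s4: 14>12).
For General Cole, s1 strictly dominates s4 on the remaining rows (Opt3: 17>12); eliminate s4.
Among the remaining strategies, none is strictly dominated by another pure strategy of the same player, so the elimination stops.
Surviving strategies — General Rowe: {Opt3}; General Cole: {s1}.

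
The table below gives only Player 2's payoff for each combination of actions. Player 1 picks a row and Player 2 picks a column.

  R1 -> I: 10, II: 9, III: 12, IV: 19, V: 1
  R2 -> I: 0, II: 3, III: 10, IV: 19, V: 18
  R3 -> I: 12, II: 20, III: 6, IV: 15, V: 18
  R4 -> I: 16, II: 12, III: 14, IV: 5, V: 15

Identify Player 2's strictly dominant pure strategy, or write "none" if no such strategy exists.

none

I fails to dominate II at R2 (0<3).
II fails to dominate I at R1 (9<10).
III fails to dominate I at R3 (6<12).
IV fails to dominate I at R4 (5<16).
V fails to dominate I at R1 (1<10).
No single strategy dominates all the others.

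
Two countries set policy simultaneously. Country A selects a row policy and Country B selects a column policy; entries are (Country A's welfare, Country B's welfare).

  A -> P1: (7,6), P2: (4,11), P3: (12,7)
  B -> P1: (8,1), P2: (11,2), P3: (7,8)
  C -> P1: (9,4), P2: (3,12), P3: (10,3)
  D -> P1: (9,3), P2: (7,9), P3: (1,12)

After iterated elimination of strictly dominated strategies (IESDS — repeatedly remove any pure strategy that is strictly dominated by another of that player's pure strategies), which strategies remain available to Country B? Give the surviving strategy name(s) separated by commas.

P2, P3

Column P1 is eliminated: P2 beats it against every remaining row (A: 11>6, B: 2>1, C: 12>4, D: 9>3).
For Country A, A strictly dominates C on the remaining columns (P2: 4>3, P3: 12>10); eliminate C.
For Country A, B strictly dominates D on the remaining columns (P2: 11>7, P3: 7>1); eliminate D.
Among the remaining strategies, none is strictly dominated by another pure strategy of the same player, so the elimination stops.
Surviving strategies — Country A: {A, B}; Country B: {P2, P3}.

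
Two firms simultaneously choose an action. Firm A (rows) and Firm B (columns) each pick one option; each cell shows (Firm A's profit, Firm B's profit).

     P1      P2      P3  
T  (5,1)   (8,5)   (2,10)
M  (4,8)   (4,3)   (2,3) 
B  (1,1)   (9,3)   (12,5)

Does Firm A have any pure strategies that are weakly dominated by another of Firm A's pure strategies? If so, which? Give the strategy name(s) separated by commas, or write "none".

M

Nothing dominates T: M at P1 (5>4); B at P1 (5>1).
M: dominated, since T does at least as well everywhere (P1: 5>4, P2: 8>4, P3: 2=2).
B is not dominated — it holds its own against T at P2 (9>8); M at P2 (9>4).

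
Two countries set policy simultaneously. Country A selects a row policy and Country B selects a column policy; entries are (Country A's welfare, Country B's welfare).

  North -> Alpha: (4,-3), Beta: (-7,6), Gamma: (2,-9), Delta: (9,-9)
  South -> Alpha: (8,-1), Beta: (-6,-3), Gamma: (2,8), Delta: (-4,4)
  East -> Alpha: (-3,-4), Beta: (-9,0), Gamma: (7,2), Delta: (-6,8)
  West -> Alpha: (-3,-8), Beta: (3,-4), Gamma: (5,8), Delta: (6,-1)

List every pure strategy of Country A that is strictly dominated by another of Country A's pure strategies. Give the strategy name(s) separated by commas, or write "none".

North: no other strategy beats it everywhere (South at Gamma (2=2); East at Alpha (4>-3); West at Alpha (4>-3)).
South: no other strategy beats it everywhere (North at Alpha (8>4); East at Alpha (8>-3); West at Alpha (8>-3)).
East is not dominated — it holds its own against North at Gamma (7>2); South at Gamma (7>2); West at Alpha (-3=-3).
West is not dominated — it holds its own against North at Beta (3>-7); South at Beta (3>-6); East at Alpha (-3=-3).

none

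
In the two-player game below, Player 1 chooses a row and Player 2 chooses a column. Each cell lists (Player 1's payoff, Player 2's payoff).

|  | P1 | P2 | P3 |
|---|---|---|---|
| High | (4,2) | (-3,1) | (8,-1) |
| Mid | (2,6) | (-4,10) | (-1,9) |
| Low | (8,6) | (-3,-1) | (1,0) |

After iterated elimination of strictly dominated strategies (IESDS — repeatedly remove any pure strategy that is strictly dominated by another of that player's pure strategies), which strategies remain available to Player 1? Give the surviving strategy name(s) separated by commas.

For Player 1, High strictly dominates Mid on the remaining columns (P1: 4>2, P2: -3>-4, P3: 8>-1); eliminate Mid.
Column P2 is eliminated: P1 beats it against every remaining row (High: 2>1, Low: 6>-1).
Column P3 is eliminated: P1 beats it against every remaining row (High: 2>-1, Low: 6>0).
For Player 1, Low strictly dominates High on the remaining columns (P1: 8>4); eliminate High.
Among the remaining strategies, none is strictly dominated by another pure strategy of the same player, so the elimination stops.
Surviving strategies — Player 1: {Low}; Player 2: {P1}.

Low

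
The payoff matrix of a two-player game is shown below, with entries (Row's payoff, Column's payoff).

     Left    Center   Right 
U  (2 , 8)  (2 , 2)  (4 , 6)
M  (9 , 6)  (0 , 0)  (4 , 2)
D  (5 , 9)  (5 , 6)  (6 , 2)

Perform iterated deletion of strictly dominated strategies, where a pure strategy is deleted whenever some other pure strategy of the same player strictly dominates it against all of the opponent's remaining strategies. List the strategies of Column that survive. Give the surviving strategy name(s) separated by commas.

Left

Row's strategy U is strictly dominated by D (Left: 5>2, Center: 5>2, Right: 6>4) and is removed.
Column's strategy Center is strictly dominated by Left (M: 6>0, D: 9>6) and is removed.
For Column, Left strictly dominates Right on the remaining rows (M: 6>2, D: 9>2); eliminate Right.
For Row, M strictly dominates D on the remaining columns (Left: 9>5); eliminate D.
Among the remaining strategies, none is strictly dominated by another pure strategy of the same player, so the elimination stops.
Surviving strategies — Row: {M}; Column: {Left}.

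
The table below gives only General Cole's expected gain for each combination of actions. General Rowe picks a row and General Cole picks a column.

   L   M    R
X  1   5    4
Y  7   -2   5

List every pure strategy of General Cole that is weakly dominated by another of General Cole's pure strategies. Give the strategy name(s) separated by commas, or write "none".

L: no other strategy beats it everywhere (M at Y (7>-2); R at Y (7>5)).
M: no other strategy beats it everywhere (L at X (5>1); R at X (5>4)).
Nothing dominates R: L at X (4>1); M at Y (5>-2).

none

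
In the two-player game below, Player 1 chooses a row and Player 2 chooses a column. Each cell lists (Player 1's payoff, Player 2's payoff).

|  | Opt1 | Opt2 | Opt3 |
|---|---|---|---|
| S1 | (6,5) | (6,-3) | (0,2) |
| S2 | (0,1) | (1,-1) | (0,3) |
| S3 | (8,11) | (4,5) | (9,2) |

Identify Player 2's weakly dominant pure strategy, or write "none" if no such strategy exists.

Opt1 fails to dominate Opt3 at S2 (1<3).
Opt2 fails to dominate Opt1 at S1 (-3<5).
Opt3 fails to dominate Opt1 at S1 (2<5).
No single strategy dominates all the others.

none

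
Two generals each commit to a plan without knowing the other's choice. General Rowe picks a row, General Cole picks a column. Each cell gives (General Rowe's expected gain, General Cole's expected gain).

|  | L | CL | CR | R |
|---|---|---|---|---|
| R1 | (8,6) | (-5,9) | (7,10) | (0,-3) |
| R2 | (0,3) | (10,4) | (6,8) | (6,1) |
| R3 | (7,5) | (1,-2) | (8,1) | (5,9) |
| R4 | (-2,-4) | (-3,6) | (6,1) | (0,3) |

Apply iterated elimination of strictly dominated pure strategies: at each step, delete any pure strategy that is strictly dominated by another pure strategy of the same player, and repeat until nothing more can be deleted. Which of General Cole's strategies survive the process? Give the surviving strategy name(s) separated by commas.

L, CR, R

For General Rowe, R3 strictly dominates R4 on the remaining columns (L: 7>-2, CL: 1>-3, CR: 8>6, R: 5>0); eliminate R4.
For General Cole, CR strictly dominates CL on the remaining rows (R1: 10>9, R2: 8>4, R3: 1>-2); eliminate CL.
Among the remaining strategies, none is strictly dominated by another pure strategy of the same player, so the elimination stops.
Surviving strategies — General Rowe: {R1, R2, R3}; General Cole: {L, CR, R}.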